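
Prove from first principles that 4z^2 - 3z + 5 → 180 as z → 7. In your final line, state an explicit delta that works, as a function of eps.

delta = min(1, eps/57)

Let eps > 0 be given. We want delta > 0 such that 0 < |z − 7| < delta implies |(4z^2 - 3z + 5) − 180| < eps.
(4z^2 - 3z + 5) − 180 = 4z^2 - 3z - 175 = (z − 7)(4z + 25).
So |(4z^2 - 3z + 5) − 180| = |z − 7|·|4z + 25|.
Assume first that |z − 7| < 1, so |z| < 8. Then |4z + 25| ≤ 4·8 + 25 = 57.
Hence |(4z^2 - 3z + 5) − 180| ≤ 57|z − 7| < eps provided |z − 7| < eps/57.
Choosing delta = min(1, eps/57) ensures both conditions, hence |(4z^2 - 3z + 5) − 180| < eps.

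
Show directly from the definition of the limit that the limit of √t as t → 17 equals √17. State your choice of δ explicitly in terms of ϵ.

Fix ϵ > 0. We want δ > 0 such that 0 < |t − 17| < δ implies |√t − √17| < ϵ.
Rationalise: √t − √17 = (t − 17)/(√t + √17), so |√t − √17| = |t − 17|/(√t + √17).
Restrict δ ≤ 17 so that |t − 17| < 17 forces t > 0, and then √t + √17 > √17.
Hence |√t − √17| < |t − 17|/√17, which is < ϵ once |t − 17| < √17·ϵ.
Take δ = min(17, √17·ϵ). If 0 < |t − 17| < δ then t > 0 and |√t − √17| < |t − 17|/√17 < ϵ.

δ = min(17, √17·ϵ)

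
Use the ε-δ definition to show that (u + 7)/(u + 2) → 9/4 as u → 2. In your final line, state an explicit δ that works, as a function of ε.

Suppose ε > 0. We want δ > 0 with 0 < |u − 2| < δ ⇒ |(u + 7)/(u + 2) − (9/4)| < ε.
Combining over a common denominator, (u + 7)/(u + 2) − (9/4) = [(u + 7)·4 − 9·(u + 2)] / [4·(u + 2)] = -5(u − 2) / (4(u + 2)).
So |(u + 7)/(u + 2) − (9/4)| = 5|u − 2| / (4·|u + 2|).
Require δ ≤ 2, so |u + 2| ≥ |4| − |u − 2| > 4 − 2 = 2.
Hence |(u + 7)/(u + 2) − (9/4)| < 5|u − 2|/(4·2) = (5/8)|u − 2|, which is < ε once |u − 2| < (8/5)ε.
Take δ = min(2, (8/5)ε). Then 0 < |u − 2| < δ forces both bounds, so |(u + 7)/(u + 2) − (9/4)| < ε.

δ = min(2, (8/5)ε)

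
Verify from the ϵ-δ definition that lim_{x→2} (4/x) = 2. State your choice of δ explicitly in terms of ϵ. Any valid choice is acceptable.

Let ϵ > 0. We seek δ > 0 such that 0 < |x − 2| < δ implies |4/x − 2| < ϵ.
|4/x − 2| = 4·|2 − x|/(2·|x|) = 4|x − 2|/(2|x|).
Restrict δ ≤ 1. Then |x − 2| < 1 gives |x| > 1, so 2|x| > 2.
Then |4/x − 2| < 4|x − 2|/2, which is < ϵ when |x − 2| < (1/2)ϵ.
Take δ = min(1, (1/2)ϵ). Then 0 < |x − 2| < δ gives both |x − 2| < 1 and |x − 2| < (1/2)ϵ, so |4/x − 2| < ϵ.

δ = min(1, (1/2)ϵ)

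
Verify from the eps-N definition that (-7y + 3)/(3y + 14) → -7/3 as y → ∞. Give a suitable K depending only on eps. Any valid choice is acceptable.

K = (107/9)/eps

Fix eps > 0. We seek K > 0 such that y > K implies |(-7y + 3)/(3y + 14) + 7/3| < eps.
(-7y + 3)/(3y + 14) + 7/3 = (3(-7y + 3) − (-7)(3y + 14)) / (3(3y + 14)) = 107/(3(3y + 14)).
For y > 0 we have 3y + 14 > 3y, so |(-7y + 3)/(3y + 14) + 7/3| = 107/(3(3y + 14)) < 107/(3·3y) = (107/9)/y.
Thus |(-7y + 3)/(3y + 14) + 7/3| < eps whenever y > (107/9)/eps.
Take K = (107/9)/eps. If y > K then |(-7y + 3)/(3y + 14) + 7/3| < (107/9)/y < eps.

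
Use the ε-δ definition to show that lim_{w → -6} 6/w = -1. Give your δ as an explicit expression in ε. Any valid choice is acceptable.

δ = min(3, 3ε)

Let ε > 0. We seek δ > 0 such that 0 < |w + 6| < δ implies |6/w + 1| < ε.
|6/w + 1| = 6·|-6 − w|/(6·|w|) = 6|w + 6|/(6|w|).
Restrict δ ≤ 3. Then |w + 6| < 3 gives |w| > 3, so 6|w| > 18.
Then |6/w + 1| < 6|w + 6|/18, which is < ε when |w + 6| < 3ε.
Take δ = min(3, 3ε). Then 0 < |w + 6| < δ gives both |w + 6| < 3 and |w + 6| < 3ε, so |6/w + 1| < ε.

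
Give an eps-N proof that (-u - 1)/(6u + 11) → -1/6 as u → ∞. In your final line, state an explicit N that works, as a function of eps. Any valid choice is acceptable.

Fix eps > 0. We seek N > 0 such that u > N implies |(-u - 1)/(6u + 11) + 1/6| < eps.
(-u - 1)/(6u + 11) + 1/6 = (6(-u - 1) − (-1)(6u + 11)) / (6(6u + 11)) = 5/(6(6u + 11)).
For u > 0 we have 6u + 11 > 6u, so |(-u - 1)/(6u + 11) + 1/6| = 5/(6(6u + 11)) < 5/(6·6u) = (5/36)/u.
Thus |(-u - 1)/(6u + 11) + 1/6| < eps whenever u > (5/36)/eps.
Take N = (5/36)/eps. If u > N then |(-u - 1)/(6u + 11) + 1/6| < (5/36)/u < eps.

N = (5/36)/eps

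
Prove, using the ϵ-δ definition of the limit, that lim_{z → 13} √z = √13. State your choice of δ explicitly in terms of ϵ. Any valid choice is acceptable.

δ = min(13, √13·ϵ)

Suppose ϵ > 0. We want δ > 0 such that 0 < |z − 13| < δ implies |√z − √13| < ϵ.
Rationalise: √z − √13 = (z − 13)/(√z + √13), so |√z − √13| = |z − 13|/(√z + √13).
Restrict δ ≤ 13 so that |z − 13| < 13 forces z > 0, and then √z + √13 > √13.
Hence |√z − √13| < |z − 13|/√13, which is < ϵ once |z − 13| < √13·ϵ.
Take δ = min(13, √13·ϵ). If 0 < |z − 13| < δ then z > 0 and |√z − √13| < |z − 13|/√13 < ϵ.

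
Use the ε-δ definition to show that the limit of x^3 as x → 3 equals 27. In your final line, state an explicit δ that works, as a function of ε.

δ = min(1, ε/37)

Let ε > 0 be given. We seek δ > 0 with 0 < |x − 3| < δ ⇒ |x^3 − 27| < ε.
Factor: x^3 − 27 = (x − 3)(x^2 + 3x + 9), so |x^3 − 27| = |x − 3|·|x^2 + 3x + 9|.
Impose δ ≤ 1 so that |x| < 4; then |x^2 + 3x + 9| ≤ 37.
Hence |x^3 − 27| ≤ 37|x − 3|, which is < ε once |x − 3| < ε/37.
Take δ = min(1, ε/37). If 0 < |x − 3| < δ then both bounds hold and |x^3 − 27| ≤ 37|x − 3| < 37·(ε/37) = ε.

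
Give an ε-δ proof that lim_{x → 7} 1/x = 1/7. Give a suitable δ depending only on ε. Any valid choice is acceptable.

Suppose ε > 0. We seek δ > 0 such that 0 < |x − 7| < δ implies |1/x − (1/7)| < ε.
|1/x − (1/7)| = |7 − x|/(7·|x|) = |x − 7|/(7|x|).
Require δ ≤ 7/2 so that |x| > 7 − 7/2 = 7/2, hence 7|x| > 49/2.
Then |1/x − (1/7)| < |x − 7|/(49/2), which is < ε when |x − 7| < (49/2)ε.
Take δ = min(7/2, (49/2)ε). Then 0 < |x − 7| < δ gives both |x − 7| < 7/2 and |x − 7| < (49/2)ε, so |1/x − (1/7)| < ε.

δ = min(7/2, (49/2)ε)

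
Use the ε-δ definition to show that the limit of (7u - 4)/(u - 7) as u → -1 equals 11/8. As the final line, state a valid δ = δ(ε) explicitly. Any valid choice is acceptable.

δ = min(4, (32/45)ε)

Suppose ε > 0. We want δ > 0 with 0 < |u + 1| < δ ⇒ |(7u - 4)/(u - 7) − (11/8)| < ε.
Combining over a common denominator, (7u - 4)/(u - 7) − (11/8) = [(7u - 4)·(-8) − (-11)·(u - 7)] / [(-8)·(u - 7)] = -45(u + 1) / ((-8)(u - 7)).
So |(7u - 4)/(u - 7) − (11/8)| = 45|u + 1| / (8·|u − 7|).
Restrict δ ≤ 4. Then |u + 1| < 4 gives |u − 7| = |(u + 1) + (-8)| ≥ 8 − 4 = 4.
Hence |(7u - 4)/(u - 7) − (11/8)| < 45|u + 1|/(8·4) = (45/32)|u + 1|, which is < ε once |u + 1| < (32/45)ε.
Take δ = min(4, (32/45)ε). Then 0 < |u + 1| < δ forces both bounds, so |(7u - 4)/(u - 7) − (11/8)| < ε.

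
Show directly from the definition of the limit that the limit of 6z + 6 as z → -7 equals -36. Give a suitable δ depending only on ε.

δ = ε/6

Fix ε > 0. We need δ > 0 so that 0 < |z + 7| < δ implies |(6z + 6) + 36| < ε.
|(6z + 6) + 36| = |6z + 42| = 6|z + 7|.
Thus it suffices that |z + 7| < ε/6.
Choosing δ = ε/6 gives |(6z + 6) + 36| = 6|z + 7| < ε whenever |z + 7| < δ.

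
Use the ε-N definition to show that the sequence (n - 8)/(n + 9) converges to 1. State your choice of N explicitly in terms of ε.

N = 17/ε

Suppose ε > 0. For n ≥ 1, |(n - 8)/(n + 9) − 1| = |-17|/((n + 9)) = 17/((n + 9)).
Since n + 9 ≥ n for n ≥ 1, this is ≤ 17/(n) = 17/n.
So |(n - 8)/(n + 9) − 1| < ε whenever n > 17/ε.
Take N = 17/ε. If n > N then |(n - 8)/(n + 9) − 1| ≤ 17/n < ε.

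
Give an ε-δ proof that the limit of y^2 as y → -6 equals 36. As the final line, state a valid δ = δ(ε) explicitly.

δ = min(1, ε/13)

Let ε > 0. We seek δ > 0 with 0 < |y + 6| < δ ⇒ |y^2 − 36| < ε.
Factor: y^2 − 36 = (y + 6)(y - 6), so |y^2 − 36| = |y + 6|·|y - 6|.
Impose δ ≤ 1 so that |y| < 7; then |y - 6| ≤ 13.
Hence |y^2 − 36| ≤ 13|y + 6|, which is < ε once |y + 6| < ε/13.
Take δ = min(1, ε/13). If 0 < |y + 6| < δ then both bounds hold and |y^2 − 36| ≤ 13|y + 6| < 13·(ε/13) = ε.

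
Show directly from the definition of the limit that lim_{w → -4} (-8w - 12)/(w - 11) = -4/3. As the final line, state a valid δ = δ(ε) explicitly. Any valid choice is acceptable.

Let ε > 0 be given. We want δ > 0 with 0 < |w + 4| < δ ⇒ |(-8w - 12)/(w - 11) + 4/3| < ε.
Combining over a common denominator, (-8w - 12)/(w - 11) + 4/3 = [(-8w - 12)·(-15) − 20·(w - 11)] / [(-15)·(w - 11)] = 100(w + 4) / ((-15)(w - 11)).
So |(-8w - 12)/(w - 11) + 4/3| = 100|w + 4| / (15·|w − 11|).
Restrict δ ≤ 15/2. Then |w + 4| < 15/2 gives |w − 11| = |(w + 4) + (-15)| ≥ 15 − 15/2 = 15/2.
Hence |(-8w - 12)/(w - 11) + 4/3| < 100|w + 4|/(15·(15/2)) = (8/9)|w + 4|, which is < ε once |w + 4| < (9/8)ε.
Take δ = min(15/2, (9/8)ε). Then 0 < |w + 4| < δ forces both bounds, so |(-8w - 12)/(w - 11) + 4/3| < ε.

δ = min(15/2, (9/8)ε)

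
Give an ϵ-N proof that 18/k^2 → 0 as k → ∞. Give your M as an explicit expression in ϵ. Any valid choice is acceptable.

M = (18/ϵ)^{1/2}

Let ϵ > 0 be given. For k ≥ 1, |18/k^2 − 0| = 18/k^2.
18/k^2 < ϵ ⇔ k^2 > 18/ϵ ⇔ k > (18/ϵ)^{1/2}.
Take M = (18/ϵ)^{1/2}. Then k > M implies 18/k^2 < ϵ.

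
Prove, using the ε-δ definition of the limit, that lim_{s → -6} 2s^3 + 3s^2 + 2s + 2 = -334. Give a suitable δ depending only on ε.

Let ε > 0 be given. We want δ > 0 such that 0 < |s + 6| < δ implies |(2s^3 + 3s^2 + 2s + 2) + 334| < ε.
(2s^3 + 3s^2 + 2s + 2) + 334 = 2s^3 + 3s^2 + 2s + 336 = (s + 6)(2s^2 - 9s + 56).
So |(2s^3 + 3s^2 + 2s + 2) + 334| = |s + 6|·|2s^2 - 9s + 56|.
Require δ ≤ 2. Then |s + 6| < 2 gives |s| < 8, and by the triangle inequality |2s^2 - 9s + 56| ≤ 2·8^2 + 9·8 + 56 = 256.
Hence |(2s^3 + 3s^2 + 2s + 2) + 334| ≤ 256|s + 6| < ε provided |s + 6| < ε/256.
Take δ = min(2, ε/256). Then 0 < |s + 6| < δ gives both |s + 6| < 2 and |s + 6| < ε/256, so |(2s^3 + 3s^2 + 2s + 2) + 334| < ε.

δ = min(2, ε/256)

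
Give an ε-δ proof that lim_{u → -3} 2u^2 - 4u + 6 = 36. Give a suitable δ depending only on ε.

Let ε > 0 be given. We want δ > 0 such that 0 < |u + 3| < δ implies |(2u^2 - 4u + 6) − 36| < ε.
(2u^2 - 4u + 6) − 36 = 2u^2 - 4u - 30 = (u + 3)(2u - 10).
So |(2u^2 - 4u + 6) − 36| = |u + 3|·|2u - 10|.
Assume first that |u + 3| < 2, so |u| < 5. Then |2u - 10| ≤ 2·5 + 10 = 20.
Hence |(2u^2 - 4u + 6) − 36| ≤ 20|u + 3| < ε provided |u + 3| < ε/20.
Take δ = min(2, ε/20). Then 0 < |u + 3| < δ gives both |u + 3| < 2 and |u + 3| < ε/20, so |(2u^2 - 4u + 6) − 36| < ε.

δ = min(2, ε/20)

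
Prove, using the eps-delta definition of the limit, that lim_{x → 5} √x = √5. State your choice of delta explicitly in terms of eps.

delta = min(5, √5·eps)

Fix eps > 0. We want delta > 0 such that 0 < |x − 5| < delta implies |√x − √5| < eps.
Multiplying by the conjugate, |√x − √5| = |x − 5|/(√x + √5).
Restrict delta ≤ 5 so that |x − 5| < 5 forces x > 0, and then √x + √5 > √5.
Hence |√x − √5| < |x − 5|/√5, which is < eps once |x − 5| < √5·eps.
Take delta = min(5, √5·eps). If 0 < |x − 5| < delta then x > 0 and |√x − √5| < |x − 5|/√5 < eps.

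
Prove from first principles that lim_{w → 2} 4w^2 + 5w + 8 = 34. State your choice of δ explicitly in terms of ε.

δ = min(1, ε/25)

Let ε > 0 be given. We want δ > 0 such that 0 < |w − 2| < δ implies |(4w^2 + 5w + 8) − 34| < ε.
(4w^2 + 5w + 8) − 34 = 4w^2 + 5w - 26 = (w − 2)(4w + 13).
So |(4w^2 + 5w + 8) − 34| = |w − 2|·|4w + 13|.
Require δ ≤ 1. Then |w − 2| < 1 gives |w| < 3, and by the triangle inequality |4w + 13| ≤ 4·3 + 13 = 25.
Hence |(4w^2 + 5w + 8) − 34| ≤ 25|w − 2| < ε provided |w − 2| < ε/25.
Choosing δ = min(1, ε/25) ensures both conditions, hence |(4w^2 + 5w + 8) − 34| < ε.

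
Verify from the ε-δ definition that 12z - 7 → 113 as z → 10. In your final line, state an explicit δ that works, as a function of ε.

Suppose ε > 0. We need δ > 0 so that 0 < |z − 10| < δ implies |(12z - 7) − 113| < ε.
|(12z - 7) − 113| = |12z - 120| = 12|z − 10|.
Thus it suffices that |z − 10| < ε/12.
Choosing δ = ε/12 gives |(12z - 7) − 113| = 12|z − 10| < ε whenever |z − 10| < δ.

δ = ε/12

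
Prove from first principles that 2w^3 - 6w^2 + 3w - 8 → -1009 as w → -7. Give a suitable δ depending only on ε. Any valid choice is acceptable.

Let ε > 0 be given. We want δ > 0 such that 0 < |w + 7| < δ implies |(2w^3 - 6w^2 + 3w - 8) + 1009| < ε.
(2w^3 - 6w^2 + 3w - 8) + 1009 = 2w^3 - 6w^2 + 3w + 1001 = (w + 7)(2w^2 - 20w + 143).
So |(2w^3 - 6w^2 + 3w - 8) + 1009| = |w + 7|·|2w^2 - 20w + 143|.
Require δ ≤ 1. Then |w + 7| < 1 gives |w| < 8, and by the triangle inequality |2w^2 - 20w + 143| ≤ 2·8^2 + 20·8 + 143 = 431.
Hence |(2w^3 - 6w^2 + 3w - 8) + 1009| ≤ 431|w + 7| < ε provided |w + 7| < ε/431.
Take δ = min(1, ε/431). Then 0 < |w + 7| < δ gives both |w + 7| < 1 and |w + 7| < ε/431, so |(2w^3 - 6w^2 + 3w - 8) + 1009| < ε.

δ = min(1, ε/431)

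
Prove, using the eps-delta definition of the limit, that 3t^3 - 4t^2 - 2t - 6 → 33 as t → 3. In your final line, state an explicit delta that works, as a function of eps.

Let eps > 0. We want delta > 0 such that 0 < |t − 3| < delta implies |(3t^3 - 4t^2 - 2t - 6) − 33| < eps.
(3t^3 - 4t^2 - 2t - 6) − 33 = 3t^3 - 4t^2 - 2t - 39 = (t − 3)(3t^2 + 5t + 13).
So |(3t^3 - 4t^2 - 2t - 6) − 33| = |t − 3|·|3t^2 + 5t + 13|.
Require delta ≤ 2. Then |t − 3| < 2 gives |t| < 5, and by the triangle inequality |3t^2 + 5t + 13| ≤ 3·5^2 + 5·5 + 13 = 113.
Hence |(3t^3 - 4t^2 - 2t - 6) − 33| ≤ 113|t − 3| < eps provided |t − 3| < eps/113.
Take delta = min(2, eps/113). Then 0 < |t − 3| < delta gives both |t − 3| < 2 and |t − 3| < eps/113, so |(3t^3 - 4t^2 - 2t - 6) − 33| < eps.

delta = min(2, eps/113)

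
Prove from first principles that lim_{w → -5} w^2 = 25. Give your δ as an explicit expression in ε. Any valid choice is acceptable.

δ = min(1, ε/11)

Suppose ε > 0. We seek δ > 0 with 0 < |w + 5| < δ ⇒ |w^2 − 25| < ε.
Factor: w^2 − 25 = (w + 5)(w - 5), so |w^2 − 25| = |w + 5|·|w - 5|.
Restrict δ ≤ 1. Then |w + 5| < 1 gives |w| < 6, so by the triangle inequality |w - 5| ≤ 6 + 5 = 11.
Hence |w^2 − 25| ≤ 11|w + 5|, which is < ε once |w + 5| < ε/11.
Take δ = min(1, ε/11). If 0 < |w + 5| < δ then both bounds hold and |w^2 − 25| ≤ 11|w + 5| < 11·(ε/11) = ε.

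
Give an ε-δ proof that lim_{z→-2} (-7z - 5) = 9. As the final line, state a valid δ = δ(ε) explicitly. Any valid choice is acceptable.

δ = ε/7

Suppose ε > 0. We need δ > 0 so that 0 < |z + 2| < δ implies |(-7z - 5) − 9| < ε.
Since (-7z - 5) − 9 = -7(z + 2), we have |(-7z - 5) − 9| = 7|z + 2|.
So 7|z + 2| < ε exactly when |z + 2| < ε/7.
Choosing δ = ε/7 gives |(-7z - 5) − 9| = 7|z + 2| < ε whenever |z + 2| < δ.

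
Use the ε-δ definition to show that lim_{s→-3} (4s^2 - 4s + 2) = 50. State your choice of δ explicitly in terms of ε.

Fix ε > 0. We want δ > 0 such that 0 < |s + 3| < δ implies |(4s^2 - 4s + 2) − 50| < ε.
(4s^2 - 4s + 2) − 50 = 4s^2 - 4s - 48 = (s + 3)(4s - 16).
So |(4s^2 - 4s + 2) − 50| = |s + 3|·|4s - 16|.
Require δ ≤ 1. Then |s + 3| < 1 gives |s| < 4, and by the triangle inequality |4s - 16| ≤ 4·4 + 16 = 32.
Hence |(4s^2 - 4s + 2) − 50| ≤ 32|s + 3| < ε provided |s + 3| < ε/32.
Take δ = min(1, ε/32). Then 0 < |s + 3| < δ gives both |s + 3| < 1 and |s + 3| < ε/32, so |(4s^2 - 4s + 2) − 50| < ε.

δ = min(1, ε/32)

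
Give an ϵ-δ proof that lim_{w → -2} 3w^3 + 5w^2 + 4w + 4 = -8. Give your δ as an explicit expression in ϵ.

δ = min(2, ϵ/58)

Let ϵ > 0. We want δ > 0 such that 0 < |w + 2| < δ implies |(3w^3 + 5w^2 + 4w + 4) + 8| < ϵ.
(3w^3 + 5w^2 + 4w + 4) + 8 = 3w^3 + 5w^2 + 4w + 12 = (w + 2)(3w^2 - w + 6).
So |(3w^3 + 5w^2 + 4w + 4) + 8| = |w + 2|·|3w^2 - w + 6|.
Assume first that |w + 2| < 2, so |w| < 4. Then |3w^2 - w + 6| ≤ 3·4^2 + 4 + 6 = 58.
Hence |(3w^3 + 5w^2 + 4w + 4) + 8| ≤ 58|w + 2| < ϵ provided |w + 2| < ϵ/58.
Choosing δ = min(2, ϵ/58) ensures both conditions, hence |(3w^3 + 5w^2 + 4w + 4) + 8| < ϵ.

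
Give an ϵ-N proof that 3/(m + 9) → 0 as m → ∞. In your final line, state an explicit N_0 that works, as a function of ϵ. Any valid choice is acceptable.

Fix ϵ > 0. For m ≥ 1, |3/(m + 9) − 0| = 3/(m + 9) ≤ 3/m.
We need 3/m < ϵ, i.e. m > 3/ϵ.
Take N_0 = 3/ϵ. If m > N_0 then |3/(m + 9)| ≤ 3/m < ϵ.

N_0 = 3/ϵ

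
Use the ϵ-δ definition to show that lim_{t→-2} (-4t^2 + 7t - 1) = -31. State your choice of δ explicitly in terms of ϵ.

Let ϵ > 0. We want δ > 0 such that 0 < |t + 2| < δ implies |(-4t^2 + 7t - 1) + 31| < ϵ.
(-4t^2 + 7t - 1) + 31 = -4t^2 + 7t + 30 = (t + 2)(-4t + 15).
So |(-4t^2 + 7t - 1) + 31| = |t + 2|·|-4t + 15|.
Require δ ≤ 2. Then |t + 2| < 2 gives |t| < 4, and by the triangle inequality |-4t + 15| ≤ 4·4 + 15 = 31.
Hence |(-4t^2 + 7t - 1) + 31| ≤ 31|t + 2| < ϵ provided |t + 2| < ϵ/31.
Choosing δ = min(2, ϵ/31) ensures both conditions, hence |(-4t^2 + 7t - 1) + 31| < ϵ.

δ = min(2, ϵ/31)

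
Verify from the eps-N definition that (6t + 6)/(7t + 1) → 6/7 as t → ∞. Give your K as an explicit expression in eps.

K = (36/49)/eps

Let eps > 0. We seek K > 0 such that t > K implies |(6t + 6)/(7t + 1) − (6/7)| < eps.
(6t + 6)/(7t + 1) − (6/7) = (7(6t + 6) − 6(7t + 1)) / (7(7t + 1)) = 36/(7(7t + 1)).
For t > 0 we have 7t + 1 > 7t, so |(6t + 6)/(7t + 1) − (6/7)| = 36/(7(7t + 1)) < 36/(7·7t) = (36/49)/t.
Thus |(6t + 6)/(7t + 1) − (6/7)| < eps whenever t > (36/49)/eps.
Take K = (36/49)/eps. If t > K then |(6t + 6)/(7t + 1) − (6/7)| < (36/49)/t < eps.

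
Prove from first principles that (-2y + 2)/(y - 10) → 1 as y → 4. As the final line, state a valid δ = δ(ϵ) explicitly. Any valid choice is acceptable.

Let ϵ > 0 be given. We want δ > 0 with 0 < |y − 4| < δ ⇒ |(-2y + 2)/(y - 10) − 1| < ϵ.
Combining over a common denominator, (-2y + 2)/(y - 10) − 1 = [(-2y + 2)·(-6) − (-6)·(y - 10)] / [(-6)·(y - 10)] = 18(y − 4) / ((-6)(y - 10)).
So |(-2y + 2)/(y - 10) − 1| = 18|y − 4| / (6·|y − 10|).
Require δ ≤ 3, so |y − 10| ≥ |-6| − |y − 4| > 6 − 3 = 3.
Hence |(-2y + 2)/(y - 10) − 1| < 18|y − 4|/(6·3) = |y − 4|, which is < ϵ once |y − 4| < ϵ.
Take δ = min(3, ϵ). Then 0 < |y − 4| < δ forces both bounds, so |(-2y + 2)/(y - 10) − 1| < ϵ.

δ = min(3, ϵ)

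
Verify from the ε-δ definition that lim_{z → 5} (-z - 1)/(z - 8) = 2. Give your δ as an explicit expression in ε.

Suppose ε > 0. We want δ > 0 with 0 < |z − 5| < δ ⇒ |(-z - 1)/(z - 8) − 2| < ε.
Combining over a common denominator, (-z - 1)/(z - 8) − 2 = [(-z - 1)·(-3) − (-6)·(z - 8)] / [(-3)·(z - 8)] = 9(z − 5) / ((-3)(z - 8)).
So |(-z - 1)/(z - 8) − 2| = 9|z − 5| / (3·|z − 8|).
Require δ ≤ 3/2, so |z − 8| ≥ |-3| − |z − 5| > 3 − 3/2 = 3/2.
Hence |(-z - 1)/(z - 8) − 2| < 9|z − 5|/(3·(3/2)) = 2|z − 5|, which is < ε once |z − 5| < (1/2)ε.
Take δ = min(3/2, (1/2)ε). Then 0 < |z − 5| < δ forces both bounds, so |(-z - 1)/(z - 8) − 2| < ε.

δ = min(3/2, (1/2)ε)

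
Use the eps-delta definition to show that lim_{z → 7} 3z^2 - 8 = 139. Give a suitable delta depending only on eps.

Let eps > 0 be given. We want delta > 0 such that 0 < |z − 7| < delta implies |(3z^2 - 8) − 139| < eps.
(3z^2 - 8) − 139 = 3z^2 - 147 = (z − 7)(3z + 21).
So |(3z^2 - 8) − 139| = |z − 7|·|3z + 21|.
Assume first that |z − 7| < 1, so |z| < 8. Then |3z + 21| ≤ 3·8 + 21 = 45.
Hence |(3z^2 - 8) − 139| ≤ 45|z − 7| < eps provided |z − 7| < eps/45.
Take delta = min(1, eps/45). Then 0 < |z − 7| < delta gives both |z − 7| < 1 and |z − 7| < eps/45, so |(3z^2 - 8) − 139| < eps.

delta = min(1, eps/45)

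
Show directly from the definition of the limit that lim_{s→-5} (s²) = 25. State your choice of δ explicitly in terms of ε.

Suppose ε > 0. We seek δ > 0 with 0 < |s + 5| < δ ⇒ |s² − 25| < ε.
Factor: s² − 25 = (s + 5)(s - 5), so |s² − 25| = |s + 5|·|s - 5|.
Impose δ ≤ 1 so that |s| < 6; then |s - 5| ≤ 11.
Hence |s² − 25| ≤ 11|s + 5|, which is < ε once |s + 5| < ε/11.
Take δ = min(1, ε/11). If 0 < |s + 5| < δ then both bounds hold and |s² − 25| ≤ 11|s + 5| < 11·(ε/11) = ε.

δ = min(1, ε/11)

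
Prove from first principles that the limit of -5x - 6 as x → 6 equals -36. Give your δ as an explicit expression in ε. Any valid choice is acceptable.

Fix ε > 0. We need δ > 0 so that 0 < |x − 6| < δ implies |(-5x - 6) + 36| < ε.
Since (-5x - 6) + 36 = -5(x − 6), we have |(-5x - 6) + 36| = 5|x − 6|.
Thus it suffices that |x − 6| < ε/5.
Take δ = ε/5. If 0 < |x − 6| < δ then |(-5x - 6) + 36| = 5|x − 6| < 5·(ε/5) = ε.

δ = ε/5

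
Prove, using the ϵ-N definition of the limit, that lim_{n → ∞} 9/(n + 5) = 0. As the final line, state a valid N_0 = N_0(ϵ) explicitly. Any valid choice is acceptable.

N_0 = 9/ϵ

Let ϵ > 0 be given. For n ≥ 1, |9/(n + 5) − 0| = 9/(n + 5) ≤ 9/n.
We need 9/n < ϵ, i.e. n > 9/ϵ.
Take N_0 = 9/ϵ. If n > N_0 then |9/(n + 5)| ≤ 9/n < ϵ.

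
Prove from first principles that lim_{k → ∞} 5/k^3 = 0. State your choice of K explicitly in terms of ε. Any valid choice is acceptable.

Let ε > 0 be given. For k ≥ 1, |5/k^3 − 0| = 5/k^3.
5/k^3 < ε ⇔ k^3 > 5/ε ⇔ k > (5/ε)^{1/3}.
Take K = (5/ε)^{1/3}. Then k > K implies 5/k^3 < ε.

K = (5/ε)^{1/3}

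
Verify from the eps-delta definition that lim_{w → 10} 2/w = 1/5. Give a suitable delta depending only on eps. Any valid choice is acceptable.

Fix eps > 0. We seek delta > 0 such that 0 < |w − 10| < delta implies |2/w − (1/5)| < eps.
|2/w − (1/5)| = 2·|10 − w|/(10·|w|) = 2|w − 10|/(10|w|).
Restrict delta ≤ 5. Then |w − 10| < 5 gives |w| > 5, so 10|w| > 50.
Then |2/w − (1/5)| < 2|w − 10|/50, which is < eps when |w − 10| < 25eps.
Take delta = min(5, 25eps). Then 0 < |w − 10| < delta gives both |w − 10| < 5 and |w − 10| < 25eps, so |2/w − (1/5)| < eps.

delta = min(5, 25eps)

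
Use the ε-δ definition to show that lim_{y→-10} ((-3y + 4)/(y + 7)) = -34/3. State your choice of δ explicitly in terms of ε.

Fix ε > 0. We want δ > 0 with 0 < |y + 10| < δ ⇒ |(-3y + 4)/(y + 7) + 34/3| < ε.
Combining over a common denominator, (-3y + 4)/(y + 7) + 34/3 = [(-3y + 4)·(-3) − 34·(y + 7)] / [(-3)·(y + 7)] = -25(y + 10) / ((-3)(y + 7)).
So |(-3y + 4)/(y + 7) + 34/3| = 25|y + 10| / (3·|y + 7|).
Require δ ≤ 3/2, so |y + 7| ≥ |-3| − |y + 10| > 3 − 3/2 = 3/2.
Hence |(-3y + 4)/(y + 7) + 34/3| < 25|y + 10|/(3·(3/2)) = (50/9)|y + 10|, which is < ε once |y + 10| < (9/50)ε.
Take δ = min(3/2, (9/50)ε). Then 0 < |y + 10| < δ forces both bounds, so |(-3y + 4)/(y + 7) + 34/3| < ε.

δ = min(3/2, (9/50)ε)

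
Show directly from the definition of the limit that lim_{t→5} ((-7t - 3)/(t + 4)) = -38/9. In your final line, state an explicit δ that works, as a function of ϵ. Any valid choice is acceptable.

δ = min(9/2, (81/50)ϵ)

Let ϵ > 0 be given. We want δ > 0 with 0 < |t − 5| < δ ⇒ |(-7t - 3)/(t + 4) + 38/9| < ϵ.
Combining over a common denominator, (-7t - 3)/(t + 4) + 38/9 = [(-7t - 3)·9 − (-38)·(t + 4)] / [9·(t + 4)] = -25(t − 5) / (9(t + 4)).
So |(-7t - 3)/(t + 4) + 38/9| = 25|t − 5| / (9·|t + 4|).
Require δ ≤ 9/2, so |t + 4| ≥ |9| − |t − 5| > 9 − 9/2 = 9/2.
Hence |(-7t - 3)/(t + 4) + 38/9| < 25|t − 5|/(9·(9/2)) = (50/81)|t − 5|, which is < ϵ once |t − 5| < (81/50)ϵ.
Take δ = min(9/2, (81/50)ϵ). Then 0 < |t − 5| < δ forces both bounds, so |(-7t - 3)/(t + 4) + 38/9| < ϵ.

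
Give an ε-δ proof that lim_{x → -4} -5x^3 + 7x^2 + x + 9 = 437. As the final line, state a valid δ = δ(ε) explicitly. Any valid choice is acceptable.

δ = min(2, ε/449)

Suppose ε > 0. We want δ > 0 such that 0 < |x + 4| < δ implies |(-5x^3 + 7x^2 + x + 9) − 437| < ε.
(-5x^3 + 7x^2 + x + 9) − 437 = -5x^3 + 7x^2 + x - 428 = (x + 4)(-5x^2 + 27x - 107).
So |(-5x^3 + 7x^2 + x + 9) − 437| = |x + 4|·|-5x^2 + 27x - 107|.
Require δ ≤ 2. Then |x + 4| < 2 gives |x| < 6, and by the triangle inequality |-5x^2 + 27x - 107| ≤ 5·6^2 + 27·6 + 107 = 449.
Hence |(-5x^3 + 7x^2 + x + 9) − 437| ≤ 449|x + 4| < ε provided |x + 4| < ε/449.
Choosing δ = min(2, ε/449) ensures both conditions, hence |(-5x^3 + 7x^2 + x + 9) − 437| < ε.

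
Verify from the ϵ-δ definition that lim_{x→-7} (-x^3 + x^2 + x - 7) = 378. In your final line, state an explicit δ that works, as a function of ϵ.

δ = min(1, ϵ/183)

Let ϵ > 0. We want δ > 0 such that 0 < |x + 7| < δ implies |(-x^3 + x^2 + x - 7) − 378| < ϵ.
(-x^3 + x^2 + x - 7) − 378 = -x^3 + x^2 + x - 385 = (x + 7)(-x^2 + 8x - 55).
So |(-x^3 + x^2 + x - 7) − 378| = |x + 7|·|-x^2 + 8x - 55|.
Require δ ≤ 1. Then |x + 7| < 1 gives |x| < 8, and by the triangle inequality |-x^2 + 8x - 55| ≤ 8^2 + 8·8 + 55 = 183.
Hence |(-x^3 + x^2 + x - 7) − 378| ≤ 183|x + 7| < ϵ provided |x + 7| < ϵ/183.
Choosing δ = min(1, ϵ/183) ensures both conditions, hence |(-x^3 + x^2 + x - 7) − 378| < ϵ.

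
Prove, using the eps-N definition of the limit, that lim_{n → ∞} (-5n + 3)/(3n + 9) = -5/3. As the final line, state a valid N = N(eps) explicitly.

Let eps > 0. For n ≥ 1, |(-5n + 3)/(3n + 9) + 5/3| = |54|/(3(3n + 9)) = 54/(3(3n + 9)).
Since 3n + 9 ≥ 3n for n ≥ 1, this is ≤ 54/(3·3n) = 6/n.
So |(-5n + 3)/(3n + 9) + 5/3| < eps whenever n > 6/eps.
Take N = 6/eps. If n > N then |(-5n + 3)/(3n + 9) + 5/3| ≤ 6/n < eps.

N = 6/eps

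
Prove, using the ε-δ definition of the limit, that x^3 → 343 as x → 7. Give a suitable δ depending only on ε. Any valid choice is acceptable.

δ = min(1, ε/169)

Fix ε > 0. We seek δ > 0 with 0 < |x − 7| < δ ⇒ |x^3 − 343| < ε.
Factor: x^3 − 343 = (x − 7)(x^2 + 7x + 49), so |x^3 − 343| = |x − 7|·|x^2 + 7x + 49|.
Restrict δ ≤ 1. Then |x − 7| < 1 gives |x| < 8, so by the triangle inequality |x^2 + 7x + 49| ≤ 8^2 + 7·8 + 49 = 169.
Hence |x^3 − 343| ≤ 169|x − 7|, which is < ε once |x − 7| < ε/169.
Take δ = min(1, ε/169). If 0 < |x − 7| < δ then both bounds hold and |x^3 − 343| ≤ 169|x − 7| < 169·(ε/169) = ε.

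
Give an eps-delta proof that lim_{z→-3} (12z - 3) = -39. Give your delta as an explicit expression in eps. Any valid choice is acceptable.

delta = eps/12

Fix eps > 0. We need delta > 0 so that 0 < |z + 3| < delta implies |(12z - 3) + 39| < eps.
Since (12z - 3) + 39 = 12(z + 3), we have |(12z - 3) + 39| = 12|z + 3|.
Thus it suffices that |z + 3| < eps/12.
Choosing delta = eps/12 gives |(12z - 3) + 39| = 12|z + 3| < eps whenever |z + 3| < delta.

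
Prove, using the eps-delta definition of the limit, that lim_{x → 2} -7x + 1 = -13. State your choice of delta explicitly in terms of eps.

delta = eps/7

Fix eps > 0. We need delta > 0 so that 0 < |x − 2| < delta implies |(-7x + 1) + 13| < eps.
|(-7x + 1) + 13| = |-7x + 14| = 7|x − 2|.
Thus it suffices that |x − 2| < eps/7.
Choosing delta = eps/7 gives |(-7x + 1) + 13| = 7|x − 2| < eps whenever |x − 2| < delta.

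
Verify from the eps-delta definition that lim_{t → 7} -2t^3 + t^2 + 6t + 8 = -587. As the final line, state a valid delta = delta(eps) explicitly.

delta = min(1, eps/317)

Let eps > 0. We want delta > 0 such that 0 < |t − 7| < delta implies |(-2t^3 + t^2 + 6t + 8) + 587| < eps.
(-2t^3 + t^2 + 6t + 8) + 587 = -2t^3 + t^2 + 6t + 595 = (t − 7)(-2t^2 - 13t - 85).
So |(-2t^3 + t^2 + 6t + 8) + 587| = |t − 7|·|-2t^2 - 13t - 85|.
Require delta ≤ 1. Then |t − 7| < 1 gives |t| < 8, and by the triangle inequality |-2t^2 - 13t - 85| ≤ 2·8^2 + 13·8 + 85 = 317.
Hence |(-2t^3 + t^2 + 6t + 8) + 587| ≤ 317|t − 7| < eps provided |t − 7| < eps/317.
Take delta = min(1, eps/317). Then 0 < |t − 7| < delta gives both |t − 7| < 1 and |t − 7| < eps/317, so |(-2t^3 + t^2 + 6t + 8) + 587| < eps.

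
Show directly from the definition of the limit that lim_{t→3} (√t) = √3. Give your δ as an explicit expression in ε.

δ = min(3, √3·ε)

Let ε > 0 be given. We want δ > 0 such that 0 < |t − 3| < δ implies |√t − √3| < ε.
Rationalise: √t − √3 = (t − 3)/(√t + √3), so |√t − √3| = |t − 3|/(√t + √3).
Restrict δ ≤ 3 so that |t − 3| < 3 forces t > 0, and then √t + √3 > √3.
Hence |√t − √3| < |t − 3|/√3, which is < ε once |t − 3| < √3·ε.
Take δ = min(3, √3·ε). If 0 < |t − 3| < δ then t > 0 and |√t − √3| < |t − 3|/√3 < ε.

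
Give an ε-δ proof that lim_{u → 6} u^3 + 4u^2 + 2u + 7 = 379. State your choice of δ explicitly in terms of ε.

Suppose ε > 0. We want δ > 0 such that 0 < |u − 6| < δ implies |(u^3 + 4u^2 + 2u + 7) − 379| < ε.
(u^3 + 4u^2 + 2u + 7) − 379 = u^3 + 4u^2 + 2u - 372 = (u − 6)(u^2 + 10u + 62).
So |(u^3 + 4u^2 + 2u + 7) − 379| = |u − 6|·|u^2 + 10u + 62|.
Require δ ≤ 1. Then |u − 6| < 1 gives |u| < 7, and by the triangle inequality |u^2 + 10u + 62| ≤ 7^2 + 10·7 + 62 = 181.
Hence |(u^3 + 4u^2 + 2u + 7) − 379| ≤ 181|u − 6| < ε provided |u − 6| < ε/181.
Choosing δ = min(1, ε/181) ensures both conditions, hence |(u^3 + 4u^2 + 2u + 7) − 379| < ε.

δ = min(1, ε/181)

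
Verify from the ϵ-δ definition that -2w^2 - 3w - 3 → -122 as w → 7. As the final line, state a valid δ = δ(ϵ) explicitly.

Fix ϵ > 0. We want δ > 0 such that 0 < |w − 7| < δ implies |(-2w^2 - 3w - 3) + 122| < ϵ.
(-2w^2 - 3w - 3) + 122 = -2w^2 - 3w + 119 = (w − 7)(-2w - 17).
So |(-2w^2 - 3w - 3) + 122| = |w − 7|·|-2w - 17|.
Assume first that |w − 7| < 1, so |w| < 8. Then |-2w - 17| ≤ 2·8 + 17 = 33.
Hence |(-2w^2 - 3w - 3) + 122| ≤ 33|w − 7| < ϵ provided |w − 7| < ϵ/33.
Choosing δ = min(1, ϵ/33) ensures both conditions, hence |(-2w^2 - 3w - 3) + 122| < ϵ.

δ = min(1, ϵ/33)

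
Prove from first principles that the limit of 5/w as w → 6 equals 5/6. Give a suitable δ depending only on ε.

δ = min(3, (18/5)ε)

Suppose ε > 0. We seek δ > 0 such that 0 < |w − 6| < δ implies |5/w − (5/6)| < ε.
|5/w − (5/6)| = 5·|6 − w|/(6·|w|) = 5|w − 6|/(6|w|).
Require δ ≤ 3 so that |w| > 6 − 3 = 3, hence 6|w| > 18.
Then |5/w − (5/6)| < 5|w − 6|/18, which is < ε when |w − 6| < (18/5)ε.
Take δ = min(3, (18/5)ε). Then 0 < |w − 6| < δ gives both |w − 6| < 3 and |w − 6| < (18/5)ε, so |5/w − (5/6)| < ε.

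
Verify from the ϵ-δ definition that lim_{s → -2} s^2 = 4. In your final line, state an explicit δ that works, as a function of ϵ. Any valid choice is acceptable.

δ = min(1, ϵ/5)

Let ϵ > 0. We seek δ > 0 with 0 < |s + 2| < δ ⇒ |s^2 − 4| < ϵ.
Factor: s^2 − 4 = (s + 2)(s - 2), so |s^2 − 4| = |s + 2|·|s - 2|.
Restrict δ ≤ 1. Then |s + 2| < 1 gives |s| < 3, so by the triangle inequality |s - 2| ≤ 3 + 2 = 5.
Hence |s^2 − 4| ≤ 5|s + 2|, which is < ϵ once |s + 2| < ϵ/5.
Take δ = min(1, ϵ/5). If 0 < |s + 2| < δ then both bounds hold and |s^2 − 4| ≤ 5|s + 2| < 5·(ϵ/5) = ϵ.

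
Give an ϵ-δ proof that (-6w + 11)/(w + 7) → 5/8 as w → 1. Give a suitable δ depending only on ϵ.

δ = min(4, (32/53)ϵ)

Let ϵ > 0. We want δ > 0 with 0 < |w − 1| < δ ⇒ |(-6w + 11)/(w + 7) − (5/8)| < ϵ.
Combining over a common denominator, (-6w + 11)/(w + 7) − (5/8) = [(-6w + 11)·8 − 5·(w + 7)] / [8·(w + 7)] = -53(w − 1) / (8(w + 7)).
So |(-6w + 11)/(w + 7) − (5/8)| = 53|w − 1| / (8·|w + 7|).
Require δ ≤ 4, so |w + 7| ≥ |8| − |w − 1| > 8 − 4 = 4.
Hence |(-6w + 11)/(w + 7) − (5/8)| < 53|w − 1|/(8·4) = (53/32)|w − 1|, which is < ϵ once |w − 1| < (32/53)ϵ.
Take δ = min(4, (32/53)ϵ). Then 0 < |w − 1| < δ forces both bounds, so |(-6w + 11)/(w + 7) − (5/8)| < ϵ.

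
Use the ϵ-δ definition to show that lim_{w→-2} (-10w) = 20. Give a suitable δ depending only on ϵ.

Let ϵ > 0 be given. We need δ > 0 so that 0 < |w + 2| < δ implies |(-10w) − 20| < ϵ.
Since (-10w) − 20 = -10(w + 2), we have |(-10w) − 20| = 10|w + 2|.
Thus it suffices that |w + 2| < ϵ/10.
Choosing δ = ϵ/10 gives |(-10w) − 20| = 10|w + 2| < ϵ whenever |w + 2| < δ.

δ = ϵ/10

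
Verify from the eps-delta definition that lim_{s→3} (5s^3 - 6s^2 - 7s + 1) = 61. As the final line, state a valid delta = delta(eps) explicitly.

delta = min(1, eps/136)

Let eps > 0. We want delta > 0 such that 0 < |s − 3| < delta implies |(5s^3 - 6s^2 - 7s + 1) − 61| < eps.
(5s^3 - 6s^2 - 7s + 1) − 61 = 5s^3 - 6s^2 - 7s - 60 = (s − 3)(5s^2 + 9s + 20).
So |(5s^3 - 6s^2 - 7s + 1) − 61| = |s − 3|·|5s^2 + 9s + 20|.
Assume first that |s − 3| < 1, so |s| < 4. Then |5s^2 + 9s + 20| ≤ 5·4^2 + 9·4 + 20 = 136.
Hence |(5s^3 - 6s^2 - 7s + 1) − 61| ≤ 136|s − 3| < eps provided |s − 3| < eps/136.
Choosing delta = min(1, eps/136) ensures both conditions, hence |(5s^3 - 6s^2 - 7s + 1) − 61| < eps.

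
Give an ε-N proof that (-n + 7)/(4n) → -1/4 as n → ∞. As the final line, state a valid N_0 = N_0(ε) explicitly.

Suppose ε > 0. For n ≥ 1, |(-n + 7)/(4n) + 1/4| = |28|/(4(4n)) = 28/(4(4n)).
Since 4n ≥ 4n for n ≥ 1, this is ≤ 28/(4·4n) = (7/4)/n.
So |(-n + 7)/(4n) + 1/4| < ε whenever n > (7/4)/ε.
Take N_0 = (7/4)/ε. If n > N_0 then |(-n + 7)/(4n) + 1/4| ≤ (7/4)/n < ε.

N_0 = (7/4)/ε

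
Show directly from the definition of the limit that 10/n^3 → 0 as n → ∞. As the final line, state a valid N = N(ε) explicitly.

Suppose ε > 0. For n ≥ 1, |10/n^3 − 0| = 10/n^3.
10/n^3 < ε ⇔ n^3 > 10/ε ⇔ n > (10/ε)^{1/3}.
Take N = (10/ε)^{1/3}. Then n > N implies 10/n^3 < ε.

N = (10/ε)^{1/3}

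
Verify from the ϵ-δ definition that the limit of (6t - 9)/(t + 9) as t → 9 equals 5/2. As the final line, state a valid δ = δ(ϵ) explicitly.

δ = min(9, (18/7)ϵ)

Suppose ϵ > 0. We want δ > 0 with 0 < |t − 9| < δ ⇒ |(6t - 9)/(t + 9) − (5/2)| < ϵ.
Combining over a common denominator, (6t - 9)/(t + 9) − (5/2) = [(6t - 9)·18 − 45·(t + 9)] / [18·(t + 9)] = 63(t − 9) / (18(t + 9)).
So |(6t - 9)/(t + 9) − (5/2)| = 63|t − 9| / (18·|t + 9|).
Restrict δ ≤ 9. Then |t − 9| < 9 gives |t + 9| = |(t − 9) + 18| ≥ 18 − 9 = 9.
Hence |(6t - 9)/(t + 9) − (5/2)| < 63|t − 9|/(18·9) = (7/18)|t − 9|, which is < ϵ once |t − 9| < (18/7)ϵ.
Take δ = min(9, (18/7)ϵ). Then 0 < |t − 9| < δ forces both bounds, so |(6t - 9)/(t + 9) − (5/2)| < ϵ.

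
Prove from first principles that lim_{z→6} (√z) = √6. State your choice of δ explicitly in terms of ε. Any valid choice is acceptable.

δ = min(6, √6·ε)

Fix ε > 0. We want δ > 0 such that 0 < |z − 6| < δ implies |√z − √6| < ε.
Multiplying by the conjugate, |√z − √6| = |z − 6|/(√z + √6).
Restrict δ ≤ 6 so that |z − 6| < 6 forces z > 0, and then √z + √6 > √6.
Hence |√z − √6| < |z − 6|/√6, which is < ε once |z − 6| < √6·ε.
Take δ = min(6, √6·ε). If 0 < |z − 6| < δ then z > 0 and |√z − √6| < |z − 6|/√6 < ε.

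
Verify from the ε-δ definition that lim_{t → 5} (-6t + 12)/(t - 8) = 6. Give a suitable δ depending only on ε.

δ = min(3/2, (1/8)ε)

Fix ε > 0. We want δ > 0 with 0 < |t − 5| < δ ⇒ |(-6t + 12)/(t - 8) − 6| < ε.
Combining over a common denominator, (-6t + 12)/(t - 8) − 6 = [(-6t + 12)·(-3) − (-18)·(t - 8)] / [(-3)·(t - 8)] = 36(t − 5) / ((-3)(t - 8)).
So |(-6t + 12)/(t - 8) − 6| = 36|t − 5| / (3·|t − 8|).
Restrict δ ≤ 3/2. Then |t − 5| < 3/2 gives |t − 8| = |(t − 5) + (-3)| ≥ 3 − 3/2 = 3/2.
Hence |(-6t + 12)/(t - 8) − 6| < 36|t − 5|/(3·(3/2)) = 8|t − 5|, which is < ε once |t − 5| < (1/8)ε.
Take δ = min(3/2, (1/8)ε). Then 0 < |t − 5| < δ forces both bounds, so |(-6t + 12)/(t - 8) − 6| < ε.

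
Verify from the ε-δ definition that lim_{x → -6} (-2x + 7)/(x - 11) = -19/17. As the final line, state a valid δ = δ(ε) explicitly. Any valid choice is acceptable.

Suppose ε > 0. We want δ > 0 with 0 < |x + 6| < δ ⇒ |(-2x + 7)/(x - 11) + 19/17| < ε.
Combining over a common denominator, (-2x + 7)/(x - 11) + 19/17 = [(-2x + 7)·(-17) − 19·(x - 11)] / [(-17)·(x - 11)] = 15(x + 6) / ((-17)(x - 11)).
So |(-2x + 7)/(x - 11) + 19/17| = 15|x + 6| / (17·|x − 11|).
Restrict δ ≤ 17/2. Then |x + 6| < 17/2 gives |x − 11| = |(x + 6) + (-17)| ≥ 17 − 17/2 = 17/2.
Hence |(-2x + 7)/(x - 11) + 19/17| < 15|x + 6|/(17·(17/2)) = (30/289)|x + 6|, which is < ε once |x + 6| < (289/30)ε.
Take δ = min(17/2, (289/30)ε). Then 0 < |x + 6| < δ forces both bounds, so |(-2x + 7)/(x - 11) + 19/17| < ε.

δ = min(17/2, (289/30)ε)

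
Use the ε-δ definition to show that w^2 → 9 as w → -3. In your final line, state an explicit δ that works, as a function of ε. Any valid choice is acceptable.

δ = min(1, ε/7)

Fix ε > 0. We seek δ > 0 with 0 < |w + 3| < δ ⇒ |w^2 − 9| < ε.
Factor: w^2 − 9 = (w + 3)(w - 3), so |w^2 − 9| = |w + 3|·|w - 3|.
Restrict δ ≤ 1. Then |w + 3| < 1 gives |w| < 4, so by the triangle inequality |w - 3| ≤ 4 + 3 = 7.
Hence |w^2 − 9| ≤ 7|w + 3|, which is < ε once |w + 3| < ε/7.
Take δ = min(1, ε/7). If 0 < |w + 3| < δ then both bounds hold and |w^2 − 9| ≤ 7|w + 3| < 7·(ε/7) = ε.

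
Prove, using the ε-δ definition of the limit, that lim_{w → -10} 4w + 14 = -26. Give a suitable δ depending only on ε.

δ = ε/4

Let ε > 0. We need δ > 0 so that 0 < |w + 10| < δ implies |(4w + 14) + 26| < ε.
|(4w + 14) + 26| = |4w + 40| = 4|w + 10|.
Thus it suffices that |w + 10| < ε/4.
Choosing δ = ε/4 gives |(4w + 14) + 26| = 4|w + 10| < ε whenever |w + 10| < δ.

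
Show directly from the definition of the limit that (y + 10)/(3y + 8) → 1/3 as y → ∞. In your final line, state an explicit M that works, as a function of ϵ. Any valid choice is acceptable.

Let ϵ > 0. We seek M > 0 such that y > M implies |(y + 10)/(3y + 8) − (1/3)| < ϵ.
(y + 10)/(3y + 8) − (1/3) = (3(y + 10) − (3y + 8)) / (3(3y + 8)) = 22/(3(3y + 8)).
For y > 0 we have 3y + 8 > 3y, so |(y + 10)/(3y + 8) − (1/3)| = 22/(3(3y + 8)) < 22/(3·3y) = (22/9)/y.
Thus |(y + 10)/(3y + 8) − (1/3)| < ϵ whenever y > (22/9)/ϵ.
Take M = (22/9)/ϵ. If y > M then |(y + 10)/(3y + 8) − (1/3)| < (22/9)/y < ϵ.

M = (22/9)/ϵ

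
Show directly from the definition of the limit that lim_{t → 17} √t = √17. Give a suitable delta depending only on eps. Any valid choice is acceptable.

delta = min(17, √17·eps)

Let eps > 0. We want delta > 0 such that 0 < |t − 17| < delta implies |√t − √17| < eps.
Rationalise: √t − √17 = (t − 17)/(√t + √17), so |√t − √17| = |t − 17|/(√t + √17).
Restrict delta ≤ 17 so that |t − 17| < 17 forces t > 0, and then √t + √17 > √17.
Hence |√t − √17| < |t − 17|/√17, which is < eps once |t − 17| < √17·eps.
Take delta = min(17, √17·eps). If 0 < |t − 17| < delta then t > 0 and |√t − √17| < |t − 17|/√17 < eps.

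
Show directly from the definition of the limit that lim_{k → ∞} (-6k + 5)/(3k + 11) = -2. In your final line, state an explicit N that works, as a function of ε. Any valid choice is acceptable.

N = 9/ε

Suppose ε > 0. For k ≥ 1, |(-6k + 5)/(3k + 11) + 2| = |81|/(3(3k + 11)) = 81/(3(3k + 11)).
Since 3k + 11 ≥ 3k for k ≥ 1, this is ≤ 81/(3·3k) = 9/k.
So |(-6k + 5)/(3k + 11) + 2| < ε whenever k > 9/ε.
Take N = 9/ε. If k > N then |(-6k + 5)/(3k + 11) + 2| ≤ 9/k < ε.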